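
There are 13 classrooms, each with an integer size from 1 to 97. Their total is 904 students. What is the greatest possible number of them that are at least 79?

11

Suppose k of them are at least 79. Those contribute at least 79 each and the other 13 − k at least 1 each.
So the total is at least 79k + 1(13 − k) = 13 + 78k. This must be ≤ 904, giving k ≤ 11.
k = 11 is achieved by 11 values at 79 and 2 at 1, total 871; add 33 to one value (staying below 79) to reach 904.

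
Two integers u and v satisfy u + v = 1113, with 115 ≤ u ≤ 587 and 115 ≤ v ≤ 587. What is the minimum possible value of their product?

uv = u(1113 − u) is concave in u, so over [526, 587] it is minimized at an endpoint.
At the endpoint u = 526, v = 1113 − 526 = 587, so uv = 526 × 587 = 308762.

308762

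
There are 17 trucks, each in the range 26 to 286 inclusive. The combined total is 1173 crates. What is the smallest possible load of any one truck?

26

To make one truck as small as possible, make the other 16 as large as possible.
The other 16 can take up 16 × 286 = 4576 ≥ 1173 − 26, so one truck can sit at its floor of 26.
Achievable: one at 26 and the other 16 totalling 1147, which fits since 16 × 26 ≤ 1147 ≤ 16 × 286.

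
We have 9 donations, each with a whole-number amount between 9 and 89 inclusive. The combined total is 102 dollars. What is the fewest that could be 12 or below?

Let j be the number exceeding 12. Then the total is ≥ 13·j + 9·(9 − j) = 81 + 4j.
So 4j ≤ 21 and j ≤ 5; hence at least 9 − 5 = 4 are ≤ 12.
Exactly 4 works: 4 values at 9 and 5 at 13 total 101; raise one of the low values by 1 (still ≤ 12) to hit 102.

4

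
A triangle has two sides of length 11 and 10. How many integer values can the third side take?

19

The triangle inequality gives |11 − 10| < c < 11 + 10, i.e. 1 < c < 21.
So c can be any integer from 2 to 20: 19 values.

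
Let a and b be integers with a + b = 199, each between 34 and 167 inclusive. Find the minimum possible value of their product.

5610

Since a + b is fixed, pushing one of them to its bound minimizes the product.
The extreme feasible split is a = 34, b = 165, giving ab = 5610.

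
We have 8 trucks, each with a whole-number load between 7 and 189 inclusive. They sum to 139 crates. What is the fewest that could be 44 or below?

6

Each value above 44 is at least 45, contributing at least 45 − 7 = 38 above the floor 7.
The sum exceeds the floor total 56 by 83, so at most ⌊83/38⌋ = 2 exceed 44, and at least 6 are ≤ 44.
Exactly 6 works: 6 values at 7 and 2 at 45 total 132; raise one of the low values by 7 (still ≤ 44) to hit 139.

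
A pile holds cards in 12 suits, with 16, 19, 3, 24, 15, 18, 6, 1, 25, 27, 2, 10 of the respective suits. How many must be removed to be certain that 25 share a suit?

163

In the worst case you take as many as possible of each suit without reaching 25: 16 + 19 + 3 + 24 + 15 + 18 + 6 + 1 + 24 + 24 + 2 + 10 = 162.
The next one must give 25 of some suit, so 162 + 1 = 163.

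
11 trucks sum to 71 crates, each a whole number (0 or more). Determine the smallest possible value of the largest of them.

7

If every one of the 11 were at most 6, the total would be at most 11 × 6 = 66 < 71.
Taking 6 copies of 6 and 5 copies of 7 gives exactly 71, so 7 is attained.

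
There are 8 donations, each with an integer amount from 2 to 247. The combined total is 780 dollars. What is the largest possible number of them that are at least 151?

5

Suppose k of them are at least 151. Those contribute at least 151 each and the other 8 − k at least 2 each.
So the total is at least 151k + 2(8 − k) = 16 + 149k. This must be ≤ 780, giving k ≤ 5.
k = 5 is achieved by 5 values at 151 and 3 at 2, total 761; add 19 to one value (staying below 151) to reach 780.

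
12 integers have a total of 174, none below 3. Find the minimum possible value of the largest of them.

If every one of the 12 were at most 14, the total would be at most 12 × 14 = 168 < 174.
Taking 6 copies of 14 and 6 copies of 15 gives exactly 174, so 15 is attained.

15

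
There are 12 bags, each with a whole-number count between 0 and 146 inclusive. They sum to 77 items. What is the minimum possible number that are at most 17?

Each value above 17 is at least 18, contributing at least 18 − 0 = 18 above the floor 0.
The sum exceeds the floor total 0 by 77, so at most ⌊77/18⌋ = 4 exceed 17, and at least 8 are ≤ 17.
Exactly 8 works: 8 values at 0 and 4 at 18 total 72; raise one of the low values by 5 (still ≤ 17) to hit 77.

8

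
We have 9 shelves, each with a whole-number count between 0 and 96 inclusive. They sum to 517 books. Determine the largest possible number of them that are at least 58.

With k values at 58 or above and the rest at least 0, the sum is at least 0 + 58k.
Since the sum is 517, we need 58k ≤ 517, i.e. k ≤ 8.
k = 8 is achieved by 8 values at 58 and 1 at 0, total 464; add 53 to one value (staying below 58) to reach 517.

8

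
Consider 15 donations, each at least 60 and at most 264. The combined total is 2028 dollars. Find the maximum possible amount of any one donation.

264

To make one donation as large as possible, make the other 14 as small as possible.
The other 14 contribute at least 14 × 60 = 840, leaving at most 2028 − 840 = 1188.
But each donation is capped at 264, so the maximum is 264.
Achievable: one at 264 and the other 14 totalling 1764, which fits since 14 × 60 ≤ 1764 ≤ 14 × 264.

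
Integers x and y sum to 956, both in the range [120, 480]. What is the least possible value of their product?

228480

xy = x(956 − x) is concave in x, so over [476, 480] it is minimized at an endpoint.
At the endpoint x = 476, y = 956 − 476 = 480, so xy = 476 × 480 = 228480.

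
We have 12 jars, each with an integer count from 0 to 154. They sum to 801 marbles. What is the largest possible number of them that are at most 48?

Suppose k of them are at most 48. Those contribute at most 48 each and the rest at most 154 each.
So the total is at most 48k + 154(12 − k) = 1848 − 106k. This must still be ≥ 801, so k ≤ 9.
k = 9 is achieved by 9 values at 48 and 3 at 154, total 894; lower one of the 154's by 93 (still > 48) to reach 801.

9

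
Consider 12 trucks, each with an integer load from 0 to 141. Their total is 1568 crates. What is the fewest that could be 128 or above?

Each value short of 128 is at most 127, costing at least 141 − 127 = 14 against the maximum total of 1692.
We can afford to lose at most 1692 − 1568 = 124, so at most ⌊124/14⌋ = 8 fall short, and at least 4 are ≥ 128.
Exactly 4 works: 4 values at 141 and 8 at 127 total 1580; lower one of the high values by 12 (still ≥ 128) to hit 1568.

4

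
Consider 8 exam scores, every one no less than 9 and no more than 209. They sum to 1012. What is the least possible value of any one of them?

To make one score as small as possible, make the other 7 as large as possible.
The other 7 can take up 7 × 209 = 1463 ≥ 1012 − 9, so one score can sit at its floor of 9.
Achievable: one at 9 and the other 7 totalling 1003, which fits since 7 × 9 ≤ 1003 ≤ 7 × 209.

9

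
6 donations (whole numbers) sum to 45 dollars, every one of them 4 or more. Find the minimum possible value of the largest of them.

The average is 45/6 > 7, so not all 6 can be 7 or less; the largest is ≥ 8.
Equality holds with 3 values of 8 and 3 values of 7.

8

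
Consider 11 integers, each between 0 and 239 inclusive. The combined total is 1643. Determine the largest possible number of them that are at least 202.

Suppose k of them are at least 202. Those contribute at least 202 each and the other 11 − k at least 0 each.
So the total is at least 202k + 0(11 − k) = 0 + 202k. This must be ≤ 1643, giving k ≤ 8.
k = 8 is achieved by 8 values at 202 and 3 at 0, total 1616; add 27 to one value (staying below 202) to reach 1643.

8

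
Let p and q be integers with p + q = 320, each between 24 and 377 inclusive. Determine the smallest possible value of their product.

pq = p(320 − p) is concave in p, so over [24, 296] it is minimized at an endpoint.
At the endpoint p = 24, q = 320 − 24 = 296, so pq = 24 × 296 = 7104.

7104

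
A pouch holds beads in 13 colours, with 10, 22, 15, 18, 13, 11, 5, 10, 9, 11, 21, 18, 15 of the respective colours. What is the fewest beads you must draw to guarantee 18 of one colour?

In the worst case you take as many as possible of each colour without reaching 18: 10 + 17 + 15 + 17 + 13 + 11 + 5 + 10 + 9 + 11 + 17 + 17 + 15 = 167.
The next one must give 18 of some colour, so 167 + 1 = 168.

168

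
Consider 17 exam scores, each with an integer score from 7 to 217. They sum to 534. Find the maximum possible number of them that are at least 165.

2

With k values at 165 or above and the rest at least 7, the sum is at least 119 + 158k.
Since the sum is 534, we need 158k ≤ 415, i.e. k ≤ 2.
k = 2 is achieved by 2 values at 165 and 15 at 7, total 435; add 99 to one value (staying below 165) to reach 534.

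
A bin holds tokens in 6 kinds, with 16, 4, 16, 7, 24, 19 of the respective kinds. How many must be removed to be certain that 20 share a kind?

In the worst case you take as many as possible of each kind without reaching 20: 16 + 4 + 16 + 7 + 19 + 19 = 81.
The next one must give 20 of some kind, so 81 + 1 = 82.

82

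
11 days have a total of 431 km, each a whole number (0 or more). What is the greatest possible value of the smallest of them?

39

The average is 431/11 < 40, so some value is ≤ 39.
Achievable: 9 of them at 39 and 2 at 40 total 431.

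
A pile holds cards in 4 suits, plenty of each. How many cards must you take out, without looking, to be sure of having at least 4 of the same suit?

13

In the worst case you draw 3 of each of the 4 suits: 4 × 3 = 12.
One more forces 4 of some suit, so 12 + 1 = 13.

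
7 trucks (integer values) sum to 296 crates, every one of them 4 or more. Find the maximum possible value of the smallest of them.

42

If every one of the 7 were at least 43, the total would be at least 7 × 43 = 301 > 296.
Taking 5 copies of 42 and 2 copies of 43 gives exactly 296, so 42 is attained.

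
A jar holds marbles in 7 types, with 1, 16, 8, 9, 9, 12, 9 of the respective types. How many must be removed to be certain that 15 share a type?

In the worst case you take as many as possible of each type without reaching 15: 1 + 14 + 8 + 9 + 9 + 12 + 9 = 62.
The next one must give 15 of some type, so 62 + 1 = 63.

63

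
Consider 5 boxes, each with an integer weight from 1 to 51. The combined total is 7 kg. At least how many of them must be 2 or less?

4

Each value above 2 is at least 3, contributing at least 3 − 1 = 2 above the floor 1.
The sum exceeds the floor total 5 by 2, so at most ⌊2/2⌋ = 1 exceed 2, and at least 4 are ≤ 2.
Exactly 4 works: 4 values at 1 and 1 at 3 total 7.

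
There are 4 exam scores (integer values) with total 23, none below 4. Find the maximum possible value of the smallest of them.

5

The average is 23/4 < 6, so some value is ≤ 5.
Achievable: 1 of them at 5 and 3 at 6 total 23.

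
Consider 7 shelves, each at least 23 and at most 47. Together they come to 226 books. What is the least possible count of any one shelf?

To make one shelf as small as possible, make the other 6 as large as possible.
The other 6 can take up 6 × 47 = 282 ≥ 226 − 23, so one shelf can sit at its floor of 23.
Achievable: one at 23 and the other 6 totalling 203, which fits since 6 × 23 ≤ 203 ≤ 6 × 47.

23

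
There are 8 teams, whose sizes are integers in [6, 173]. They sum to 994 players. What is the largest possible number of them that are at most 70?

Suppose k of them are at most 70. Those contribute at most 70 each and the rest at most 173 each.
So the total is at most 70k + 173(8 − k) = 1384 − 103k. This must still be ≥ 994, so k ≤ 3.
k = 3 is achieved by 3 values at 70 and 5 at 173, total 1075; lower one of the 173's by 81 (still > 70) to reach 994.

3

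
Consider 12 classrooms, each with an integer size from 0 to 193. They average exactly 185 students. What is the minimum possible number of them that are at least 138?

The total is 12 × 185 = 2220.
If only k of them are at least 138, the other 12 − k are at most 137, so the total is at most k·193 + (12 − k)·137.
This must reach 2220, so k·193 + (12 − k)·137 ≥ 2220, giving k ≥ 11.
Exactly 11 works: 11 values at 193 and 1 at 137 total 2260; lower one of the high values by 40 (still ≥ 138) to hit 2220.

11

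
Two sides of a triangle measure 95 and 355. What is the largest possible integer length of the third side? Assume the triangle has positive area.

449

The third side must be less than 95 + 355 = 450.
The largest integer below 450 is 449.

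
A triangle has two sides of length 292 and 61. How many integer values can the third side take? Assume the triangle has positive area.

The triangle inequality gives |292 − 61| < c < 292 + 61, i.e. 231 < c < 353.
So c can be any integer from 232 to 352: 121 values.

121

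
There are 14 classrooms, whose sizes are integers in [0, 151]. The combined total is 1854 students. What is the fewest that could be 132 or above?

Suppose at most 14 − j of them reach 132; then j values are ≤ 131 and the rest ≤ 151.
The total is then ≤ 131·j + 151·(14 − j) = 2114 − 20j. For this to be ≥ 1854 we need j ≤ 13, so at least 14 − 13 = 1 must reach 132.
Exactly 1 works: 1 value at 151 and 13 at 131 total 1854.

1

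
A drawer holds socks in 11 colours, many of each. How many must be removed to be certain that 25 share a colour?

In the worst case you draw 24 of each of the 11 colours: 11 × 24 = 264.
One more forces 25 of some colour, so 264 + 1 = 265.

265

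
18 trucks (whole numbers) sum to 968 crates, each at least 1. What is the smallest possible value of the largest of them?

54

The 18 values sum to 968, so their maximum is at least ⌈968/18⌉ = 54.
Achievable: 14 of them at 54 and 4 at 53 total 968.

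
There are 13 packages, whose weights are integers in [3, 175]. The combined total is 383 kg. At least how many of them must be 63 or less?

Let j be the number exceeding 63. Then the total is ≥ 64·j + 3·(13 − j) = 39 + 61j.
So 61j ≤ 344 and j ≤ 5; hence at least 13 − 5 = 8 are ≤ 63.
Exactly 8 works: 8 values at 3 and 5 at 64 total 344; raise one of the low values by 39 (still ≤ 63) to hit 383.

8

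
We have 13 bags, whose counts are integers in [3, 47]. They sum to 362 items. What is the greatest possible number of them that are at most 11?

6

Suppose k of them are at most 11. Those contribute at most 11 each and the rest at most 47 each.
So the total is at most 11k + 47(13 − k) = 611 − 36k. This must still be ≥ 362, so k ≤ 6.
k = 6 is achieved by 6 values at 11 and 7 at 47, total 395; lower one of the 47's by 33 (still > 11) to reach 362.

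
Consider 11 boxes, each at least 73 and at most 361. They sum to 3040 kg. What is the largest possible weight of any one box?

To make one box as large as possible, make the other 10 as small as possible.
The other 10 contribute at least 10 × 73 = 730, leaving at most 3040 − 730 = 2310.
But each box is capped at 361, so the maximum is 361.
Achievable: one at 361 and the other 10 totalling 2679, which fits since 10 × 73 ≤ 2679 ≤ 10 × 361.

361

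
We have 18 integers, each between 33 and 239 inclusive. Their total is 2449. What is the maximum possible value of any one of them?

To make one integer as large as possible, make the other 17 as small as possible.
The other 17 contribute at least 17 × 33 = 561, leaving at most 2449 − 561 = 1888.
But each integer is capped at 239, so the maximum is 239.
Achievable: one at 239 and the other 17 totalling 2210, which fits since 17 × 33 ≤ 2210 ≤ 17 × 239.

239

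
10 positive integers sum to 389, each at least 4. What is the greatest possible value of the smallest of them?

If every one of the 10 were at least 39, the total would be at least 10 × 39 = 390 > 389.
Achievable: 1 of them at 38 and 9 at 39 total 389.

38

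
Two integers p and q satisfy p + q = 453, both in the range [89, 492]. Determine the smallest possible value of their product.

32396

Since p + q is fixed, pushing one of them to its bound minimizes the product.
The extreme feasible split is p = 89, q = 364, giving pq = 32396.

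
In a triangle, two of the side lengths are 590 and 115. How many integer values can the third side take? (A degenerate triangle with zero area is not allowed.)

229

The triangle inequality gives |590 − 115| < c < 590 + 115, i.e. 475 < c < 705.
So c can be any integer from 476 to 704: 229 values.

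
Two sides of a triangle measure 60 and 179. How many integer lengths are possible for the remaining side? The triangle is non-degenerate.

119

The triangle inequality gives |60 − 179| < c < 60 + 179, i.e. 119 < c < 239.
So c can be any integer from 120 to 238: 119 values.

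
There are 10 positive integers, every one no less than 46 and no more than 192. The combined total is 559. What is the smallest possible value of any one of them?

Minimizing one value means maximizing the remaining 9.
The other 9 can take up 9 × 192 = 1728 ≥ 559 − 46, so one integer can sit at its floor of 46.
Achievable: one at 46 and the other 9 totalling 513, which fits since 9 × 46 ≤ 513 ≤ 9 × 192.

46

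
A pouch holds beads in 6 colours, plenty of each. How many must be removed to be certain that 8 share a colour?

43

In the worst case you draw 7 of each of the 6 colours: 6 × 7 = 42.
One more forces 8 of some colour, so 42 + 1 = 43.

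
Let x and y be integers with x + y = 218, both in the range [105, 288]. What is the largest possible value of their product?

11881

For a fixed sum, the product xy is largest when x and y are as close as possible.
Taking x = 109 and y = 109 (both in [105, 288]) gives xy = 11881.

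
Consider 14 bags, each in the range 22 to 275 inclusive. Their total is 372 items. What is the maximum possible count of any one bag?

Maximizing one value means minimizing the remaining 13.
The other 13 contribute at least 13 × 22 = 286, leaving at most 372 − 286 = 86.
Since 86 ≤ 275, this is achievable: one at 86 and 13 at 22.

86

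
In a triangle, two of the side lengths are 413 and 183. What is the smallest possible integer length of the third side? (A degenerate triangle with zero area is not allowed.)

The third side must exceed |413 − 183| = 230.
The smallest integer above 230 is 231.

231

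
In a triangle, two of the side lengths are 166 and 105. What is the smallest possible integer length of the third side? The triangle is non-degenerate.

The third side must exceed |166 − 105| = 61.
The smallest integer above 61 is 62.

62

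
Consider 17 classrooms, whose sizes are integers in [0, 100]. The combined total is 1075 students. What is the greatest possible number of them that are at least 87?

Suppose k of them are at least 87. Those contribute at least 87 each and the other 17 − k at least 0 each.
So the total is at least 87k + 0(17 − k) = 0 + 87k. This must be ≤ 1075, giving k ≤ 12.
k = 12 is achieved by 12 values at 87 and 5 at 0, total 1044; add 31 to one value (staying below 87) to reach 1075.

12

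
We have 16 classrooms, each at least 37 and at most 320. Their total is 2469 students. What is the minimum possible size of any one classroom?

37

To make one classroom as small as possible, make the other 15 as large as possible.
The other 15 can take up 15 × 320 = 4800 ≥ 2469 − 37, so one classroom can sit at its floor of 37.
Achievable: one at 37 and the other 15 totalling 2432, which fits since 15 × 37 ≤ 2432 ≤ 15 × 320.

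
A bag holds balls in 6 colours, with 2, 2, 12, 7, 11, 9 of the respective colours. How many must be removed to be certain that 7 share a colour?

In the worst case you take as many as possible of each colour without reaching 7: 2 + 2 + 6 + 6 + 6 + 6 = 28.
The next one must give 7 of some colour, so 28 + 1 = 29.

29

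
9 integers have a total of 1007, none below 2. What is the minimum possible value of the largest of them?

112

The 9 values sum to 1007, so their maximum is at least ⌈1007/9⌉ = 112.
Equality holds with 8 values of 112 and 1 value of 111.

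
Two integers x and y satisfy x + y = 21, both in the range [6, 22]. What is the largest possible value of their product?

110

With x + y fixed, xy peaks when the two are closest together.
Taking x = 10 and y = 11 (both in [6, 22]) gives xy = 110.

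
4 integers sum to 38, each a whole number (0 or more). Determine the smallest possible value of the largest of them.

10

If every one of the 4 were at most 9, the total would be at most 4 × 9 = 36 < 38.
Taking 2 copies of 9 and 2 copies of 10 gives exactly 38, so 10 is attained.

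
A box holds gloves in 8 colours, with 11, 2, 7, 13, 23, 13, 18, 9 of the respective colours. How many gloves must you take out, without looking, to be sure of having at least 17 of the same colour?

In the worst case you take as many as possible of each colour without reaching 17: 11 + 2 + 7 + 13 + 16 + 13 + 16 + 9 = 87.
The next one must give 17 of some colour, so 87 + 1 = 88.

88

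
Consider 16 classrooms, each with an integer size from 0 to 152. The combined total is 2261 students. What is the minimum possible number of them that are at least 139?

If only k of them are at least 139, the other 16 − k are at most 138, so the total is at most k·152 + (16 − k)·138.
This must reach 2261, so k·152 + (16 − k)·138 ≥ 2261, giving k ≥ 4.
Exactly 4 works: 4 values at 152 and 12 at 138 total 2264; lower one of the high values by 3 (still ≥ 139) to hit 2261.

4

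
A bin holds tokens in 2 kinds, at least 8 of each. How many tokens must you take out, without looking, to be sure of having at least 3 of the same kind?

In the worst case you draw 2 of each of the 2 kinds: 2 × 2 = 4.
One more forces 3 of some kind, so 4 + 1 = 5.

5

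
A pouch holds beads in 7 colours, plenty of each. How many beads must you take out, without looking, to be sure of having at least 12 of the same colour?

You could draw 11 of every colour without reaching 12 of any — 77 in all.
One more forces 12 of some colour, so 77 + 1 = 78.

78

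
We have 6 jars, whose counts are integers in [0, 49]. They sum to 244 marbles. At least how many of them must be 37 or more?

3

Suppose at most 6 − j of them reach 37; then j values are ≤ 36 and the rest ≤ 49.
The total is then ≤ 36·j + 49·(6 − j) = 294 − 13j. For this to be ≥ 244 we need j ≤ 3, so at least 6 − 3 = 3 must reach 37.
Exactly 3 works: 3 values at 49 and 3 at 36 total 255; lower one of the high values by 11 (still ≥ 37) to hit 244.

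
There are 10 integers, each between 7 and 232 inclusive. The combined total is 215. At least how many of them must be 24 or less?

2

Each value above 24 is at least 25, contributing at least 25 − 7 = 18 above the floor 7.
The sum exceeds the floor total 70 by 145, so at most ⌊145/18⌋ = 8 exceed 24, and at least 2 are ≤ 24.
Exactly 2 works: 2 values at 7 and 8 at 25 total 214; raise one of the low values by 1 (still ≤ 24) to hit 215.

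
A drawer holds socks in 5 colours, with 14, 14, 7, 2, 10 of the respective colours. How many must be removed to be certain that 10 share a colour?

37

In the worst case you take as many as possible of each colour without reaching 10: 9 + 9 + 7 + 2 + 9 = 36.
The next one must give 10 of some colour, so 36 + 1 = 37.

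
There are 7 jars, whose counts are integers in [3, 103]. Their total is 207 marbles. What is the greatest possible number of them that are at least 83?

Suppose k of them are at least 83. Those contribute at least 83 each and the other 7 − k at least 3 each.
So the total is at least 83k + 3(7 − k) = 21 + 80k. This must be ≤ 207, giving k ≤ 2.
k = 2 is achieved by 2 values at 83 and 5 at 3, total 181; add 26 to one value (staying below 83) to reach 207.

2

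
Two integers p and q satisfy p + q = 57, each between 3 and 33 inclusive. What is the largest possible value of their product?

812

For a fixed sum, the product pq is largest when p and q are as close as possible.
Taking p = 28 and q = 29 (both in [3, 33]) gives pq = 812.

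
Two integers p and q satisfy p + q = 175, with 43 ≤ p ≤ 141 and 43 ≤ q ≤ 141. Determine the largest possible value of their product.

7656

With p + q fixed, pq peaks when the two are closest together.
Taking p = 87 and q = 88 (both in [43, 141]) gives pq = 7656.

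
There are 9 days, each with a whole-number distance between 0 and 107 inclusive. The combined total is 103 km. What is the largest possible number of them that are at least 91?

1

With k values at 91 or above and the rest at least 0, the sum is at least 0 + 91k.
Since the sum is 103, we need 91k ≤ 103, i.e. k ≤ 1.
k = 1 is achieved by 1 value at 91 and 8 at 0, total 91; add 12 to one value (staying below 91) to reach 103.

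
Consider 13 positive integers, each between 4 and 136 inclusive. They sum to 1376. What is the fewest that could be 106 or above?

Suppose at most 13 − j of them reach 106; then j values are ≤ 105 and the rest ≤ 136.
The total is then ≤ 105·j + 136·(13 − j) = 1768 − 31j. For this to be ≥ 1376 we need j ≤ 12, so at least 13 − 12 = 1 must reach 106.
Exactly 1 works: 1 value at 136 and 12 at 105 total 1396; lower one of the high values by 20 (still ≥ 106) to hit 1376.

1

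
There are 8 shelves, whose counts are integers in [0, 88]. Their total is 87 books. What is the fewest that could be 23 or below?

5

Let j be the number exceeding 23. Then the total is ≥ 24·j + 0·(8 − j) = 0 + 24j.
So 24j ≤ 87 and j ≤ 3; hence at least 8 − 3 = 5 are ≤ 23.
Exactly 5 works: 5 values at 0 and 3 at 24 total 72; raise one of the low values by 15 (still ≤ 23) to hit 87.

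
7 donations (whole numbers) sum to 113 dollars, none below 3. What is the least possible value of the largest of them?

The average is 113/7 > 16, so not all 7 can be 16 or less; the largest is ≥ 17.
Equality holds with 1 value of 17 and 6 values of 16.

17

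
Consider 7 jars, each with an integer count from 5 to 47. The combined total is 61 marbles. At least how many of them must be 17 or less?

5

If only k of them are at most 17, the other 7 − k are at least 18, so the total is at least (7 − k)·18 + k·5.
This is ≤ 61, so (7 − k)·18 + 5k ≤ 61, which gives k ≥ 5.
Exactly 5 works: 5 values at 5 and 2 at 18 total 61.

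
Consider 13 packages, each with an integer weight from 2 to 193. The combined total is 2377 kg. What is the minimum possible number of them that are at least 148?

11

Each value short of 148 is at most 147, costing at least 193 − 147 = 46 against the maximum total of 2509.
We can afford to lose at most 2509 − 2377 = 132, so at most ⌊132/46⌋ = 2 fall short, and at least 11 are ≥ 148.
Exactly 11 works: 11 values at 193 and 2 at 147 total 2417; lower one of the high values by 40 (still ≥ 148) to hit 2377.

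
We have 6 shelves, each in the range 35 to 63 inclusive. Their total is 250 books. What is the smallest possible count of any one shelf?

35

To make one shelf as small as possible, make the other 5 as large as possible.
The other 5 can take up 5 × 63 = 315 ≥ 250 − 35, so one shelf can sit at its floor of 35.
Achievable: one at 35 and the other 5 totalling 215, which fits since 5 × 35 ≤ 215 ≤ 5 × 63.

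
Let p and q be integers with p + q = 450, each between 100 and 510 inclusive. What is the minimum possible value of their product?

pq = p(450 − p) is concave in p, so over [100, 350] it is minimized at an endpoint.
At the endpoint p = 100, q = 450 − 100 = 350, so pq = 100 × 350 = 35000.

35000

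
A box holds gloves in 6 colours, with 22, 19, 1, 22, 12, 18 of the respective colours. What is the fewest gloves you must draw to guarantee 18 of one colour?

82

In the worst case you take as many as possible of each colour without reaching 18: 17 + 17 + 1 + 17 + 12 + 17 = 81.
The next one must give 18 of some colour, so 81 + 1 = 82.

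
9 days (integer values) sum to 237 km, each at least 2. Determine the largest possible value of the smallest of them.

26

The 9 values sum to 237, so their minimum is at most ⌊237/9⌋ = 26.
Equality holds with 6 values of 26 and 3 values of 27.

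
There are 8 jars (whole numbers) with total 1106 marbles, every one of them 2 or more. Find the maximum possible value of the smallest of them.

138

If every one of the 8 were at least 139, the total would be at least 8 × 139 = 1112 > 1106.
Equality holds with 6 values of 138 and 2 values of 139.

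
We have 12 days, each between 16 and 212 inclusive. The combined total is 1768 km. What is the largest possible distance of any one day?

To make one day as large as possible, make the other 11 as small as possible.
The other 11 contribute at least 11 × 16 = 176, leaving at most 1768 − 176 = 1592.
But each day is capped at 212, so the maximum is 212.
Achievable: one at 212 and the other 11 totalling 1556, which fits since 11 × 16 ≤ 1556 ≤ 11 × 212.

212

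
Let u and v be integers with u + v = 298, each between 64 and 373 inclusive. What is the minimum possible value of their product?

uv = u(298 − u) is concave in u, so over [64, 234] it is minimized at an endpoint.
The extreme feasible split is u = 64, v = 234, giving uv = 14976.

14976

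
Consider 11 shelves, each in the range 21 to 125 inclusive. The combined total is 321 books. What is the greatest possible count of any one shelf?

Maximizing one value means minimizing the remaining 10.
The other 10 contribute at least 10 × 21 = 210, leaving at most 321 − 210 = 111.
Since 111 ≤ 125, this is achievable: one at 111 and 10 at 21.

111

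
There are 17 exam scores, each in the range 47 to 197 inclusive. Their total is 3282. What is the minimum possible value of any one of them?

Minimizing one value means maximizing the remaining 16.
The other 16 contribute at most 16 × 197 = 3152, leaving at least 3282 − 3152 = 130.
Since 130 ≥ 47, this is achievable: one at 130 and 16 at 197.

130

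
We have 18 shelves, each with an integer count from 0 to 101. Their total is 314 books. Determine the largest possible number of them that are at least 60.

5

Suppose k of them are at least 60. Those contribute at least 60 each and the other 18 − k at least 0 each.
So the total is at least 60k + 0(18 − k) = 0 + 60k. This must be ≤ 314, giving k ≤ 5.
k = 5 is achieved by 5 values at 60 and 13 at 0, total 300; add 14 to one value (staying below 60) to reach 314.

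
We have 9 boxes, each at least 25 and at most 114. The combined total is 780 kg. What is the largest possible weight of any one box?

114

To make one box as large as possible, make the other 8 as small as possible.
The other 8 contribute at least 8 × 25 = 200, leaving at most 780 − 200 = 580.
But each box is capped at 114, so the maximum is 114.
Achievable: one at 114 and the other 8 totalling 666, which fits since 8 × 25 ≤ 666 ≤ 8 × 114.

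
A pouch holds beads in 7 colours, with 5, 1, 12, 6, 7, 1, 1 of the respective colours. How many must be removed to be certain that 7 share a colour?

In the worst case you take as many as possible of each colour without reaching 7: 5 + 1 + 6 + 6 + 6 + 1 + 1 = 26.
The next one must give 7 of some colour, so 26 + 1 = 27.

27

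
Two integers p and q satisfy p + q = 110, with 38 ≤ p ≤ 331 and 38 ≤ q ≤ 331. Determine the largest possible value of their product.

pq = p(110 − p) is maximized when p is as near 110/2 as the bounds allow.
Taking p = 55 and q = 55 (both in [38, 331]) gives pq = 3025.

3025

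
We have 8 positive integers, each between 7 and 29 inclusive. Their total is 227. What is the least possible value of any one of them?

Minimizing one value means maximizing the remaining 7.
The other 7 contribute at most 7 × 29 = 203, leaving at least 227 − 203 = 24.
Since 24 ≥ 7, this is achievable: one at 24 and 7 at 29.

24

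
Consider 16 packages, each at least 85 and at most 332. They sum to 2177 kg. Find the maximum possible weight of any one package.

332

To make one package as large as possible, make the other 15 as small as possible.
The other 15 contribute at least 15 × 85 = 1275, leaving at most 2177 − 1275 = 902.
But each package is capped at 332, so the maximum is 332.
Achievable: one at 332 and the other 15 totalling 1845, which fits since 15 × 85 ≤ 1845 ≤ 15 × 332.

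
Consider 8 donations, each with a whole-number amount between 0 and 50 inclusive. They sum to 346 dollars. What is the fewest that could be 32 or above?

Suppose at most 8 − j of them reach 32; then j values are ≤ 31 and the rest ≤ 50.
The total is then ≤ 31·j + 50·(8 − j) = 400 − 19j. For this to be ≥ 346 we need j ≤ 2, so at least 8 − 2 = 6 must reach 32.
Exactly 6 works: 6 values at 50 and 2 at 31 total 362; lower one of the high values by 16 (still ≥ 32) to hit 346.

6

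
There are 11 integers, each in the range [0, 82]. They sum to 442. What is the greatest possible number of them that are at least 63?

7

If k of the values are ≥ 63, the total is ≥ 63k + 0(11 − k).
Setting 63k + 0(11 − k) ≤ 442 gives 63k ≤ 442, so k ≤ 7.
k = 7 is achieved by 7 values at 63 and 4 at 0, total 441; add 1 to one value (staying below 63) to reach 442.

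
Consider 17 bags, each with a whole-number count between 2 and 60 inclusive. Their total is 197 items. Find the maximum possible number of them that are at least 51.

Suppose k of them are at least 51. Those contribute at least 51 each and the other 17 − k at least 2 each.
So the total is at least 51k + 2(17 − k) = 34 + 49k. This must be ≤ 197, giving k ≤ 3.
k = 3 is achieved by 3 values at 51 and 14 at 2, total 181; add 16 to one value (staying below 51) to reach 197.

3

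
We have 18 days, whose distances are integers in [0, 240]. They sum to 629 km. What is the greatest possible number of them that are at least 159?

Suppose k of them are at least 159. Those contribute at least 159 each and the other 18 − k at least 0 each.
So the total is at least 159k + 0(18 − k) = 0 + 159k. This must be ≤ 629, giving k ≤ 3.
k = 3 is achieved by 3 values at 159 and 15 at 0, total 477; add 152 to one value (staying below 159) to reach 629.

3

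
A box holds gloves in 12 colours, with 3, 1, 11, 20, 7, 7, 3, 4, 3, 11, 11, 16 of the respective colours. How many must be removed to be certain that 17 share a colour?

In the worst case you take as many as possible of each colour without reaching 17: 3 + 1 + 11 + 16 + 7 + 7 + 3 + 4 + 3 + 11 + 11 + 16 = 93.
The next one must give 17 of some colour, so 93 + 1 = 94.

94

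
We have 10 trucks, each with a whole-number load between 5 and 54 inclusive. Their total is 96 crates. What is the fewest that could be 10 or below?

3

Let j be the number exceeding 10. Then the total is ≥ 11·j + 5·(10 − j) = 50 + 6j.
So 6j ≤ 46 and j ≤ 7; hence at least 10 − 7 = 3 are ≤ 10.
Exactly 3 works: 3 values at 5 and 7 at 11 total 92; raise one of the low values by 4 (still ≤ 10) to hit 96.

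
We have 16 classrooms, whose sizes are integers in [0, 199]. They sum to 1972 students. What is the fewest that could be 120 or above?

Each value short of 120 is at most 119, costing at least 199 − 119 = 80 against the maximum total of 3184.
We can afford to lose at most 3184 − 1972 = 1212, so at most ⌊1212/80⌋ = 15 fall short, and at least 1 are ≥ 120.
Exactly 1 works: 1 value at 199 and 15 at 119 total 1984; lower one of the high values by 12 (still ≥ 120) to hit 1972.

1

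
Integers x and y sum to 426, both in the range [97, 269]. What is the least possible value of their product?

42233

Since x + y is fixed, pushing one of them to its bound minimizes the product.
At the endpoint x = 157, y = 426 − 157 = 269, so xy = 157 × 269 = 42233.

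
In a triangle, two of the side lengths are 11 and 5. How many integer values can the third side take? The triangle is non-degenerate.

The triangle inequality gives |11 − 5| < c < 11 + 5, i.e. 6 < c < 16.
So c can be any integer from 7 to 15: 9 values.

9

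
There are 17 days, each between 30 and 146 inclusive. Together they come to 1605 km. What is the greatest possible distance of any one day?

To make one day as large as possible, make the other 16 as small as possible.
The other 16 contribute at least 16 × 30 = 480, leaving at most 1605 − 480 = 1125.
But each day is capped at 146, so the maximum is 146.
Achievable: one at 146 and the other 16 totalling 1459, which fits since 16 × 30 ≤ 1459 ≤ 16 × 146.

146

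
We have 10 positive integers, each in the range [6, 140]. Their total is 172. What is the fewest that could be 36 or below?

7

Let j be the number exceeding 36. Then the total is ≥ 37·j + 6·(10 − j) = 60 + 31j.
So 31j ≤ 112 and j ≤ 3; hence at least 10 − 3 = 7 are ≤ 36.
Exactly 7 works: 7 values at 6 and 3 at 37 total 153; raise one of the low values by 19 (still ≤ 36) to hit 172.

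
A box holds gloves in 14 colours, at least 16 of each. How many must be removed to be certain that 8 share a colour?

You could draw 7 of every colour without reaching 8 of any — 98 in all.
One more forces 8 of some colour, so 98 + 1 = 99.

99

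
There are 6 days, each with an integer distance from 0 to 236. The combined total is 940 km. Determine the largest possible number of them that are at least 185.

Suppose k of them are at least 185. Those contribute at least 185 each and the other 6 − k at least 0 each.
So the total is at least 185k + 0(6 − k) = 0 + 185k. This must be ≤ 940, giving k ≤ 5.
k = 5 is achieved by 5 values at 185 and 1 at 0, total 925; add 15 to one value (staying below 185) to reach 940.

5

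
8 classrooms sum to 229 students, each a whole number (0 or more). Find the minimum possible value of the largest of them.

29

The average is 229/8 > 28, so not all 8 can be 28 or less; the largest is ≥ 29.
Taking 3 copies of 28 and 5 copies of 29 gives exactly 229, so 29 is attained.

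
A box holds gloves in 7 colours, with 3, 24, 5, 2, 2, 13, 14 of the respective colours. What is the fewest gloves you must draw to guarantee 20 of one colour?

59

In the worst case you take as many as possible of each colour without reaching 20: 3 + 19 + 5 + 2 + 2 + 13 + 14 = 58.
The next one must give 20 of some colour, so 58 + 1 = 59.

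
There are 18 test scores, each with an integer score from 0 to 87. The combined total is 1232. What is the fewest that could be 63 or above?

If only k of them are at least 63, the other 18 − k are at most 62, so the total is at most k·87 + (18 − k)·62.
This must reach 1232, so k·87 + (18 − k)·62 ≥ 1232, giving k ≥ 5.
Exactly 5 works: 5 values at 87 and 13 at 62 total 1241; lower one of the high values by 9 (still ≥ 63) to hit 1232.

5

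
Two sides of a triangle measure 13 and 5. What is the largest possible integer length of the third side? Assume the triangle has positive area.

17

The third side must be less than 13 + 5 = 18.
The largest integer below 18 is 17.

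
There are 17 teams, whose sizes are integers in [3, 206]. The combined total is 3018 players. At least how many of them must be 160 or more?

Each value short of 160 is at most 159, costing at least 206 − 159 = 47 against the maximum total of 3502.
We can afford to lose at most 3502 − 3018 = 484, so at most ⌊484/47⌋ = 10 fall short, and at least 7 are ≥ 160.
Exactly 7 works: 7 values at 206 and 10 at 159 total 3032; lower one of the high values by 14 (still ≥ 160) to hit 3018.

7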